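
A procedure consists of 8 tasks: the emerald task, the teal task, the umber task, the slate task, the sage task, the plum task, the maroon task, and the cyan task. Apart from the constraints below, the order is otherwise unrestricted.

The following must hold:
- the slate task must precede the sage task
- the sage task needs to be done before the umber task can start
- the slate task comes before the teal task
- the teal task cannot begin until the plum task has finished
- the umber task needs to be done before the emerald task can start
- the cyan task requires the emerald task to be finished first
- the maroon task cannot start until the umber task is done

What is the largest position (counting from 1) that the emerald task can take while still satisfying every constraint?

7

The only task forced after the emerald task (directly or by a chain) is the cyan task.
So at least 1 task follows the emerald task, putting the emerald task no later than position 7. That position is achievable by scheduling everything else first.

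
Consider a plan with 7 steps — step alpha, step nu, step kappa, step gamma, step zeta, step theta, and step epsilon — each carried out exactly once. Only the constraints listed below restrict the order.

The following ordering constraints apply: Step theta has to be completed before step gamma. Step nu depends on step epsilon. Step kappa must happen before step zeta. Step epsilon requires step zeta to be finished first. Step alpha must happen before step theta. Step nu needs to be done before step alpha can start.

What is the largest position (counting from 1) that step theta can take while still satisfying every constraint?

Following the constraints forward from step theta, its only required successor is step gamma.
With 1 mandatory successor out of 7 steps total, the latest slot for step theta is 7−1 = 6, and it's reachable by doing all non-successors before step theta.

6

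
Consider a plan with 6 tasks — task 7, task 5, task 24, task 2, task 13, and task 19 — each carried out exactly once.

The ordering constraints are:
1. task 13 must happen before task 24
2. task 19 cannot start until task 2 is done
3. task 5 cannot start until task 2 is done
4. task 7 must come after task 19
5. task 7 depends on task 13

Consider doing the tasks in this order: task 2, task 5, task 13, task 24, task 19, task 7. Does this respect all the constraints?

Yes

Going through the constraints one by one, each required predecessor appears earlier in the sequence than its dependent — e.g. task 2 (position 1) is before task 19 (position 5), as required.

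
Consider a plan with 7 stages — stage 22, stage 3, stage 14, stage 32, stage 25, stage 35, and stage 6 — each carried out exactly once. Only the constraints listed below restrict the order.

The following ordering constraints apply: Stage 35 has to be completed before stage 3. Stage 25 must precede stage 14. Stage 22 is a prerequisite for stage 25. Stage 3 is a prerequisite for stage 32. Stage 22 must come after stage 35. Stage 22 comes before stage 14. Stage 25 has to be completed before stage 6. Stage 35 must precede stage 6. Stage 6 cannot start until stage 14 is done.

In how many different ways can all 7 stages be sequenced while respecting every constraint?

Stage 35 is the only stage with nothing required before it, so every ordering starts there.
Counting all ways to extend the partial order to a total order gives 15.

15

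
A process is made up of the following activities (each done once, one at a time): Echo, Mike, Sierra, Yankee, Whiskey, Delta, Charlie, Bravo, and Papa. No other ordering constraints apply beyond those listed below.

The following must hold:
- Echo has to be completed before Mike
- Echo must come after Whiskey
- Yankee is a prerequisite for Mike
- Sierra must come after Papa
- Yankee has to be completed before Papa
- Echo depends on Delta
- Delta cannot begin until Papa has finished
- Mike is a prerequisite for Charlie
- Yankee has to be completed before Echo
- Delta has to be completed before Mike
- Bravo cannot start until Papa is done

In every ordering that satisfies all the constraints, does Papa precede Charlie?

Yes

Chaining the stated constraints: Papa → Delta → Mike → Charlie.
Hence Papa necessarily comes before Charlie.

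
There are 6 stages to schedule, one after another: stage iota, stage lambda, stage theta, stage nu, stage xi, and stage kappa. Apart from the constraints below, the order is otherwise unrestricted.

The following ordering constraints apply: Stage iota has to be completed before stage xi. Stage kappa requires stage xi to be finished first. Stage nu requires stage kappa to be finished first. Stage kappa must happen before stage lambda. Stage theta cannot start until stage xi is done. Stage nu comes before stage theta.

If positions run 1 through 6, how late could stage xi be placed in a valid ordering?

Every stage that must follow stage xi has to come after it. Tracing all chains starting from stage xi, those stages are: stage lambda, stage theta, stage nu, stage kappa — 4 in total.
With 4 mandatory successors out of 6 stages total, the latest slot for stage xi is 6−4 = 2, and it's reachable by doing all non-successors before stage xi.

2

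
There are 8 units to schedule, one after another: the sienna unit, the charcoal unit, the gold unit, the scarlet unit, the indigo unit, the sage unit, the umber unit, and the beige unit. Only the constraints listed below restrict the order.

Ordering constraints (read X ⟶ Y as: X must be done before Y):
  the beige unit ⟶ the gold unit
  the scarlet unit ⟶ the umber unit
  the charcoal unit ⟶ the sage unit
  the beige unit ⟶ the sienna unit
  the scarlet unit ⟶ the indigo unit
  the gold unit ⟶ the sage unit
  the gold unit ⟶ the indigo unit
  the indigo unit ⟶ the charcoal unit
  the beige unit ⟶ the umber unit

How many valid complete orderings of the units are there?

93

The units with no prerequisites are the scarlet unit, the beige unit; any of them can be placed first.
Enumerating by repeatedly choosing an available unit (one whose prerequisites are all placed) gives 93 distinct complete orderings.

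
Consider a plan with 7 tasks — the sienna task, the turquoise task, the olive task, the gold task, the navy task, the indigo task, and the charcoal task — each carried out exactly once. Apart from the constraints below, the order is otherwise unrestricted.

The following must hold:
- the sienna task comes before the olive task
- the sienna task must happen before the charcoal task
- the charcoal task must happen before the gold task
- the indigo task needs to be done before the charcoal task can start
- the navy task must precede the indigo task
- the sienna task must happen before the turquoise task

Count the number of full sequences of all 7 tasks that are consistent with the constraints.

The tasks with no prerequisites are the sienna task, the navy task; any of them can be placed first.
Counting all ways to extend the partial order to a total order gives 62.

62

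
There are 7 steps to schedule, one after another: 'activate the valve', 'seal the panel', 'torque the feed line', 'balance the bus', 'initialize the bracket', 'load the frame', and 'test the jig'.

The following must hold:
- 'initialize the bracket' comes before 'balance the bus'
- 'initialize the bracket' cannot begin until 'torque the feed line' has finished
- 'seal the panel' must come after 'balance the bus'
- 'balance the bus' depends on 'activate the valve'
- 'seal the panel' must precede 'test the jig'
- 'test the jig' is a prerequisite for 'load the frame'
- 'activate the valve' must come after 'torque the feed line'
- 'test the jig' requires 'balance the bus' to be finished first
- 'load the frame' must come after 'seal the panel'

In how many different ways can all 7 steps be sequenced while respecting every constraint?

Only 'torque the feed line' has no prerequisites, so it must go first.
Enumerating by repeatedly choosing an available step (one whose prerequisites are all placed) gives 2 distinct complete orderings.

2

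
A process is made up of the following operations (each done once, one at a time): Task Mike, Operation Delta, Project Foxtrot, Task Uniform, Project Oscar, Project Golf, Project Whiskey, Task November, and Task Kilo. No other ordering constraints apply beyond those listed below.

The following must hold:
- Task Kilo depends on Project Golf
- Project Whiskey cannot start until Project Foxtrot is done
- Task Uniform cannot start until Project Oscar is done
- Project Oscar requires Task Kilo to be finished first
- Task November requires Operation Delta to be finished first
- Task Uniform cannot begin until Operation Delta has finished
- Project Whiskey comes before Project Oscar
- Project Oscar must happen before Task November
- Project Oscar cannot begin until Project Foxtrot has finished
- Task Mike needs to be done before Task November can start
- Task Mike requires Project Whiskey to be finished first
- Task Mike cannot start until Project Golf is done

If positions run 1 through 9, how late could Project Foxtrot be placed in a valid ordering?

The operations that are forced after Project Foxtrot, directly or by a chain of constraints, are Task Mike, Task Uniform, Project Oscar, Project Whiskey, Task November. That's 5 operations.
So at least 5 operations follow Project Foxtrot, putting Project Foxtrot no later than position 4. That position is achievable by scheduling everything else first.

4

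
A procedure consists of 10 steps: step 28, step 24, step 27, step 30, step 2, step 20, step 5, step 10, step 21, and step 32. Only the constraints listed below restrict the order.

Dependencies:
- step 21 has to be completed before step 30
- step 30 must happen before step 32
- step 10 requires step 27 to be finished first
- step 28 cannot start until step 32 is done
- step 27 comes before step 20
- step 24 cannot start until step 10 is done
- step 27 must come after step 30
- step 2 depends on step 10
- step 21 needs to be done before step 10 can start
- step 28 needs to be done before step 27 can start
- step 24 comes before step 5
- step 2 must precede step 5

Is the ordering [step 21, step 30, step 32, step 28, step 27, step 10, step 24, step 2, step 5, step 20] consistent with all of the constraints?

Every stated constraint is respected: step 27 sits at position 5, ahead of step 20 at position 10, and each of the other listed pairs likewise has the predecessor earlier in the sequence.

Yes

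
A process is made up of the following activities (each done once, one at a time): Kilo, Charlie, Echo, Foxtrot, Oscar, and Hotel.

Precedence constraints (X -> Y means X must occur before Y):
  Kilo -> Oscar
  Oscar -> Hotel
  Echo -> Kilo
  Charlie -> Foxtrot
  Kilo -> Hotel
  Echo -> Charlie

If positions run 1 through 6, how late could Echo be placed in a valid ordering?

1

The activities that are forced after Echo, directly or by a chain of constraints, are Kilo, Charlie, Foxtrot, Oscar, Hotel. That's 5 activities.
So at least 5 activities follow Echo, putting Echo no later than position 1. That position is achievable by scheduling everything else first.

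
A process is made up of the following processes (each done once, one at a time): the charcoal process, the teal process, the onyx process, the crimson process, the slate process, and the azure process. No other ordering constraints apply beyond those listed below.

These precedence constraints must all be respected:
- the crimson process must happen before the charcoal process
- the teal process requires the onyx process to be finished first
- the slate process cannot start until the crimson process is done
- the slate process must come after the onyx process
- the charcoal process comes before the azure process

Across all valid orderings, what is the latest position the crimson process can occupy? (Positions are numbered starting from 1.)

Following every chain forward from the crimson process, the processes that must come later are the charcoal process, the slate process, the azure process — 3 of them.
So at least 3 processes follow the crimson process, putting the crimson process no later than position 3. That position is achievable by scheduling everything else first.

3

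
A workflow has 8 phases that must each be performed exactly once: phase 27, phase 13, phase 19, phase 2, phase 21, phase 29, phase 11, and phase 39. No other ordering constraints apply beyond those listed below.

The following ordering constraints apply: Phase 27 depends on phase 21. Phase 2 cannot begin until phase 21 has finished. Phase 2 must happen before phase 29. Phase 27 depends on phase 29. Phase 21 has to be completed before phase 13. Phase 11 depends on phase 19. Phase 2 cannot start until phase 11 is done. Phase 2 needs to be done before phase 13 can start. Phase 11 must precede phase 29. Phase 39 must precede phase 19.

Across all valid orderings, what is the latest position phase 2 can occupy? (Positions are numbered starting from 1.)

The phases that are forced after phase 2, directly or by a chain of constraints, are phase 27, phase 13, phase 29. That's 3 phases.
With 3 mandatory successors out of 8 phases total, the latest slot for phase 2 is 8−3 = 5, and it's reachable by doing all non-successors before phase 2.

5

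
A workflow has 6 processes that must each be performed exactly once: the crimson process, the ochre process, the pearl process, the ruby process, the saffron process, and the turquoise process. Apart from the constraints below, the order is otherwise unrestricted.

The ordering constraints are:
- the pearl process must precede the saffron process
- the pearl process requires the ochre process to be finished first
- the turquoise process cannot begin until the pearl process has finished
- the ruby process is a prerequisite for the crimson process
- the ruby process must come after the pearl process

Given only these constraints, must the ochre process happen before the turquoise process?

Tracing the constraints gives a chain: the ochre process → the pearl process → the turquoise process.
Hence the ochre process necessarily comes before the turquoise process.

Yes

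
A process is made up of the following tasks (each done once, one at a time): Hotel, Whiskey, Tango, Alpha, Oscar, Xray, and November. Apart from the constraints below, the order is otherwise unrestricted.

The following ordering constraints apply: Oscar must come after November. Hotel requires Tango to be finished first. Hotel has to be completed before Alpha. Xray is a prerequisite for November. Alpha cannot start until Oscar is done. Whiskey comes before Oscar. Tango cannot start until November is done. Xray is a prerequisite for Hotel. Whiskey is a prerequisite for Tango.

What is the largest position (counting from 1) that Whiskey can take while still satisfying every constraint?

3

The tasks that are forced after Whiskey, directly or by a chain of constraints, are Hotel, Tango, Alpha, Oscar. That's 4 tasks.
With 4 mandatory successors out of 7 tasks total, the latest slot for Whiskey is 7−4 = 3, and it's reachable by doing all non-successors before Whiskey.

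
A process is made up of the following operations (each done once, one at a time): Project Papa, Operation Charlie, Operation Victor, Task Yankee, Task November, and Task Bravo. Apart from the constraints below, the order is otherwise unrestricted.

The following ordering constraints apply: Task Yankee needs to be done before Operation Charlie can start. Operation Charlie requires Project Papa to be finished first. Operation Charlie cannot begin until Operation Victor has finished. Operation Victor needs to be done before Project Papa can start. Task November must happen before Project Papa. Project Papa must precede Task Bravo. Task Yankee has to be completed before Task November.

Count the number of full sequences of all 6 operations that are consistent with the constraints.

6

The operations with no prerequisites are Operation Victor, Task Yankee; any of them can be placed first.
Enumerating by repeatedly choosing an available operation (one whose prerequisites are all placed) gives 6 distinct complete orderings.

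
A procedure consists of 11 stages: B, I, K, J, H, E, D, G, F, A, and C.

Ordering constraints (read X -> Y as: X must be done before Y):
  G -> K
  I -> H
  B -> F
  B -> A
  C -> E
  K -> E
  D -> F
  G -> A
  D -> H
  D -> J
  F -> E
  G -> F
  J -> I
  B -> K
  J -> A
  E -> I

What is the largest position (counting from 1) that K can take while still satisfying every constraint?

8

Every stage that must follow K has to come after it. Tracing all chains starting from K, those stages are: I, H, E — 3 in total.
With 3 mandatory successors out of 11 stages total, the latest slot for K is 11−3 = 8, and it's reachable by doing all non-successors before K.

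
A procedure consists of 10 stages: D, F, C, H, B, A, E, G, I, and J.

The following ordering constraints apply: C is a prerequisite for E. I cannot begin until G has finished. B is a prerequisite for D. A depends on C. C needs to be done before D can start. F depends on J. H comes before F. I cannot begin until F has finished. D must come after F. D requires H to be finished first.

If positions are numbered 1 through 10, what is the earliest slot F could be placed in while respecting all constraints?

3

Working backwards through the constraints from F, its full set of required predecessors is H, J — 2 of them.
With 2 mandatory predecessors, the earliest F can sit is position 2+1 = 3, and placing just those 2 first achieves it.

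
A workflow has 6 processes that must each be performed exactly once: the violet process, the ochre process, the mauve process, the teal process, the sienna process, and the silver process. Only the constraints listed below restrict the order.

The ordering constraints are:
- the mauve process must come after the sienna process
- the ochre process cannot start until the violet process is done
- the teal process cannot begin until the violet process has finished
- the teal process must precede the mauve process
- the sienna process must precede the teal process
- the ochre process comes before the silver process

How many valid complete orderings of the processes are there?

2 processes have no prerequisites (the violet process, the sienna process), so any of them could come first.
Enumerating by repeatedly choosing an available process (one whose prerequisites are all placed) gives 16 distinct complete orderings.

16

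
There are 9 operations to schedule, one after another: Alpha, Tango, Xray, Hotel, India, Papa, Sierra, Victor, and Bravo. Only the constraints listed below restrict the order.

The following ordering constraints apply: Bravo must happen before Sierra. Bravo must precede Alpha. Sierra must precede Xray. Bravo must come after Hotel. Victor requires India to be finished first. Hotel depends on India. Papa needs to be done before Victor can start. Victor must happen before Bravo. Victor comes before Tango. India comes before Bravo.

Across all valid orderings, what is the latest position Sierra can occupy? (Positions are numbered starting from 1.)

The only operation forced after Sierra (directly or by a chain) is Xray.
So at least 1 operation follows Sierra, putting Sierra no later than position 8. That position is achievable by scheduling everything else first.

8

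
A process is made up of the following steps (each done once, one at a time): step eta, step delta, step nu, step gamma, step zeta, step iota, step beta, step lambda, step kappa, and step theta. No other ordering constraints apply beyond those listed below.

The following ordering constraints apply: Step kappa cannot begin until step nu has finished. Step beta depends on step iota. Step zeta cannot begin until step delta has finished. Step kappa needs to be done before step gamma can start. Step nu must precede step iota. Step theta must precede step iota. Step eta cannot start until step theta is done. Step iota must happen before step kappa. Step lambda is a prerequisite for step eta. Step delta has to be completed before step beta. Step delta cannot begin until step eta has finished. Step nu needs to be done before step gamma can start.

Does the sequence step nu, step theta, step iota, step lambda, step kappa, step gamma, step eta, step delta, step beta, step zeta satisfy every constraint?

Going through the constraints one by one, each required predecessor appears earlier in the sequence than its dependent — e.g. step iota (position 3) is before step beta (position 9), as required.

Yes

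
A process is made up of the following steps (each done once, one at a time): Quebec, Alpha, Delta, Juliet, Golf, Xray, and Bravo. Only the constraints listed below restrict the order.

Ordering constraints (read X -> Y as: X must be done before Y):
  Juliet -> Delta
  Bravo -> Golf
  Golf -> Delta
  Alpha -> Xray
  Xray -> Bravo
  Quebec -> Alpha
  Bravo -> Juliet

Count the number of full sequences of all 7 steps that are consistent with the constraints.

2

Only Quebec has no prerequisites, so it must go first.
Counting all ways to extend the partial order to a total order gives 2.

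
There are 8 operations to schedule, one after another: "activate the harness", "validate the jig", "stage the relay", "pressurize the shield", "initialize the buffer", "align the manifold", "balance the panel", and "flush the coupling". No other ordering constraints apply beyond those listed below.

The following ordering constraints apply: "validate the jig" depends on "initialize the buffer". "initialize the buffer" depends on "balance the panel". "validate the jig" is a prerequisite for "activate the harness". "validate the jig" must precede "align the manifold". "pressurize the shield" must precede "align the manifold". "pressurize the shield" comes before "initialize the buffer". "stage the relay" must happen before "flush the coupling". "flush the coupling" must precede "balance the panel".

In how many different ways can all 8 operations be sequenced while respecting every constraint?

2 operations have no prerequisites ("stage the relay", "pressurize the shield"), so any of them could come first.
Systematically extending each partial ordering one operation at a time and counting, there are 8 complete orderings.

8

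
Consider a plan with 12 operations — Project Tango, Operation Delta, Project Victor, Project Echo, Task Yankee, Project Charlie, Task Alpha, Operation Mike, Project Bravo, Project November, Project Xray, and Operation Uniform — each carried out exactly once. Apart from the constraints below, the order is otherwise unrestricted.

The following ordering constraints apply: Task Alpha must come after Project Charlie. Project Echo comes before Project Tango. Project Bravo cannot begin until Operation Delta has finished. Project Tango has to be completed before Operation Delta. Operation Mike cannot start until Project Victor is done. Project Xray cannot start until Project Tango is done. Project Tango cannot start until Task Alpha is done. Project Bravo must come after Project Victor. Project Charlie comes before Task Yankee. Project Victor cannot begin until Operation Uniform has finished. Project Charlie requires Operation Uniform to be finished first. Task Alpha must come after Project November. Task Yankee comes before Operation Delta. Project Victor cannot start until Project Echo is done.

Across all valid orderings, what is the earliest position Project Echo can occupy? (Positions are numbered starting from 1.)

1

Project Echo has no prerequisites at all, so it can go in position 1.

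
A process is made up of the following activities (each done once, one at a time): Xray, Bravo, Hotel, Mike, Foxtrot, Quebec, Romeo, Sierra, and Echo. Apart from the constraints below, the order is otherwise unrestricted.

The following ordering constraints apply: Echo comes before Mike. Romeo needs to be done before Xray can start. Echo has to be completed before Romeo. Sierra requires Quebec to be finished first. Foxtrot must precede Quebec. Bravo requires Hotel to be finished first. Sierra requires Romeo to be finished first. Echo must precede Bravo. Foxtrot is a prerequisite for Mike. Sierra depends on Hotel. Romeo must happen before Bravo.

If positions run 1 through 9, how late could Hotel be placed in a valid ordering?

The activities that are forced after Hotel, directly or by a chain of constraints, are Bravo, Sierra. That's 2 activities.
With 2 mandatory successors out of 9 activities total, the latest slot for Hotel is 9−2 = 7, and it's reachable by doing all non-successors before Hotel.

7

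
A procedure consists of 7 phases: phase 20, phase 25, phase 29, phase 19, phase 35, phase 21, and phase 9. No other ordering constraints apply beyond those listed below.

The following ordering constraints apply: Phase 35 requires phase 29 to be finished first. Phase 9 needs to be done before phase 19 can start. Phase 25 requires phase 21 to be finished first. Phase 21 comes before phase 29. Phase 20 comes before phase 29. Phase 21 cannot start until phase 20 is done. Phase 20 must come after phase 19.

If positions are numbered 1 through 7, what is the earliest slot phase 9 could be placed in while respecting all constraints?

Phase 9 has no prerequisites at all, so it can go in position 1.

1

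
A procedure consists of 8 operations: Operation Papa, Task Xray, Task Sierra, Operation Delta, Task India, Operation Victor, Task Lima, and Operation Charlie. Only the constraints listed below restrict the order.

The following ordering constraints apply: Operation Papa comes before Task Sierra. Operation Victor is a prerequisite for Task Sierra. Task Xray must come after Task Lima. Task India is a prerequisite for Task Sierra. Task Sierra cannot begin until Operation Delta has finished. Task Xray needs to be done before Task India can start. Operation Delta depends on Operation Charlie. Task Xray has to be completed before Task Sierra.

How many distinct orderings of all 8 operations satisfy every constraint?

4 operations have no prerequisites (Operation Papa, Operation Victor, Task Lima, Operation Charlie), so any of them could come first.
Systematically extending each partial ordering one operation at a time and counting, there are 420 complete orderings.

420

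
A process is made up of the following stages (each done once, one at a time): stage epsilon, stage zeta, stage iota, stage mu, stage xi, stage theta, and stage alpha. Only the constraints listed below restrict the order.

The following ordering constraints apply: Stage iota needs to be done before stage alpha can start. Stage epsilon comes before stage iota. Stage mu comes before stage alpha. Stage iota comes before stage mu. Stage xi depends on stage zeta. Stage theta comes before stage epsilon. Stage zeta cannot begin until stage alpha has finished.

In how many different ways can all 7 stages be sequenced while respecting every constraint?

Only stage theta has no prerequisites, so it must go first.
Continuing from there, at each step only one stage has all its prerequisites placed, so the ordering is fully determined — there is exactly 1.

1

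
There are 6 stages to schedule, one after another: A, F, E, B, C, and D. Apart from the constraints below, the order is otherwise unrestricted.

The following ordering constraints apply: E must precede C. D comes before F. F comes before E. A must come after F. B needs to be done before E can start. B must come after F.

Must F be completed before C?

Chaining the stated constraints: F → E → C.
So F must precede C in any valid ordering.

Yes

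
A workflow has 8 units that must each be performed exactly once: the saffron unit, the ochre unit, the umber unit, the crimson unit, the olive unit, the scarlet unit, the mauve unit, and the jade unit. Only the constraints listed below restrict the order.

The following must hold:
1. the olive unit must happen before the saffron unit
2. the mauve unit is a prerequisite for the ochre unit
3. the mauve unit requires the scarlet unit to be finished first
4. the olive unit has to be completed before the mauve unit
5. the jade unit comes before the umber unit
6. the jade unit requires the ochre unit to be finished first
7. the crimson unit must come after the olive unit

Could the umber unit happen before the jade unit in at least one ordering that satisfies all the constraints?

Following the jade unit → the umber unit, the jade unit must precede the umber unit in every valid ordering.
So no valid ordering can have the umber unit before the jade unit.

No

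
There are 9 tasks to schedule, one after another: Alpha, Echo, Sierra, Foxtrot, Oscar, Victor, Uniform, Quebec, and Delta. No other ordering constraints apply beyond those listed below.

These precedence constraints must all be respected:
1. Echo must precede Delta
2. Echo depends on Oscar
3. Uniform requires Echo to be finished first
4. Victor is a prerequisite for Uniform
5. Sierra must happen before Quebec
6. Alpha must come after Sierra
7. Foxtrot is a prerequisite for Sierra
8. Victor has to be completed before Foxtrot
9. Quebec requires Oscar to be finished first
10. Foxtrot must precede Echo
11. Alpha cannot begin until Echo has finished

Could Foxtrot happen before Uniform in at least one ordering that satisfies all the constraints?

Every valid ordering already has Foxtrot before Uniform (the constraints require it), so in particular at least one does.

Yes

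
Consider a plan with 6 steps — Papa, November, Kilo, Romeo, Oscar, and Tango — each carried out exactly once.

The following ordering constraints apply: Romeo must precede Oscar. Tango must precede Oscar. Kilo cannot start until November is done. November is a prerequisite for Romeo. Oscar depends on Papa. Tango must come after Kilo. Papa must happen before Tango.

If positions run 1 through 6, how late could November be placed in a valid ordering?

Following every chain forward from November, the steps that must come later are Kilo, Romeo, Oscar, Tango — 4 of them.
With 4 mandatory successors out of 6 steps total, the latest slot for November is 6−4 = 2, and it's reachable by doing all non-successors before November.

2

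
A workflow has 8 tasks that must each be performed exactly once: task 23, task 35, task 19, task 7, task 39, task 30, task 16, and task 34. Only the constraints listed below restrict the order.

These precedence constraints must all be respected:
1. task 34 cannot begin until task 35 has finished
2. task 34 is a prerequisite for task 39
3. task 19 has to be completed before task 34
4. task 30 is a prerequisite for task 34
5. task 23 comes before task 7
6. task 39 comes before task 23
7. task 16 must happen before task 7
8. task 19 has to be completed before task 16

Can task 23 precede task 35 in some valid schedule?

Following task 35 → task 34 → task 39 → task 23, task 35 must precede task 23 in every valid ordering.
So no valid ordering can have task 23 before task 35.

No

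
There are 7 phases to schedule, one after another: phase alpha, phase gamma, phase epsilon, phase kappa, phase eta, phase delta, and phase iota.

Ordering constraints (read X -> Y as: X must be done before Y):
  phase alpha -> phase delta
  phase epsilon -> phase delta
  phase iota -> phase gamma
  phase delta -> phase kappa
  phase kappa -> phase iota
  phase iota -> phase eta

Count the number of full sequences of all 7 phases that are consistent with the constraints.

4

The phases with no prerequisites are phase alpha, phase epsilon; any of them can be placed first.
Counting all ways to extend the partial order to a total order gives 4.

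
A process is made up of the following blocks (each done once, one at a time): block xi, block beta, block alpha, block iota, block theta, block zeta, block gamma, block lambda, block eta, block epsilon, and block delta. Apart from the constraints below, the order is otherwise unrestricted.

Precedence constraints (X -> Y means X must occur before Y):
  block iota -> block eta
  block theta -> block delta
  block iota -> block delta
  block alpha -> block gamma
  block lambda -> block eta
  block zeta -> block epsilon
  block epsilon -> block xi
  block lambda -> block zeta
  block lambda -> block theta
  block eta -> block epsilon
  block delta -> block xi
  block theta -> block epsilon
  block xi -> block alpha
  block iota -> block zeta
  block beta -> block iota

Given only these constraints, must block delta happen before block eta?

No

Nothing in the constraints links block delta and block eta; they are unordered relative to each other.
So block delta can come before block eta or after — it is not forced.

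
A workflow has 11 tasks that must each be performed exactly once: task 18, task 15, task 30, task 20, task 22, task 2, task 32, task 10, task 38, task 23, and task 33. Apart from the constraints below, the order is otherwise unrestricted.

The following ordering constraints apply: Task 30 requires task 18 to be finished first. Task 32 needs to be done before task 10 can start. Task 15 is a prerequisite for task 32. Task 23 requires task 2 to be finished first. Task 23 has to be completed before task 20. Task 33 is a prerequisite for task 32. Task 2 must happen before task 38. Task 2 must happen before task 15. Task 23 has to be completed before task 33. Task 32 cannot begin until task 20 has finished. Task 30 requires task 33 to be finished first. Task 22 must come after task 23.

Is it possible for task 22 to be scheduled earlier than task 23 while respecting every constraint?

No

There is a dependency chain task 23 → task 22, so task 22 always comes after task 23.
Hence task 22 can never be scheduled before task 23.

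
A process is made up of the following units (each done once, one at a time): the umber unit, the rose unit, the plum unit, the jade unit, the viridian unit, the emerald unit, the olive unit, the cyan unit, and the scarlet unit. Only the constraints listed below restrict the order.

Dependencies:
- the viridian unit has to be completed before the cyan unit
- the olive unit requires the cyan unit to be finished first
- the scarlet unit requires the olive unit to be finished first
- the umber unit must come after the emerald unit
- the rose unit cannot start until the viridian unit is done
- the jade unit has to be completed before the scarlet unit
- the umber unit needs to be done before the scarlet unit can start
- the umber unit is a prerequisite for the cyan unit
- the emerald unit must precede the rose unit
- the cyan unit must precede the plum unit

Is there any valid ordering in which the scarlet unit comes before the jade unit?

The constraints give a chain the jade unit → the scarlet unit, which forces the jade unit before the scarlet unit.
Hence the scarlet unit can never be scheduled before the jade unit.

No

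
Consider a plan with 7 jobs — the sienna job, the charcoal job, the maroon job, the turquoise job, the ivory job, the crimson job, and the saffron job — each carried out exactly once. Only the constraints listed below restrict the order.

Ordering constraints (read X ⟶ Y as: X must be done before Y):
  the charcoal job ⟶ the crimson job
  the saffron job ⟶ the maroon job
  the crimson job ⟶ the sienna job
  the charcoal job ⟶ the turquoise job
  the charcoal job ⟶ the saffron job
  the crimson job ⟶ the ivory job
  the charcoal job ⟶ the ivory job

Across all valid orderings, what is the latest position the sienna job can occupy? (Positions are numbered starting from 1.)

7

No constraint forces any job after the sienna job, so it can be placed last, in position 7.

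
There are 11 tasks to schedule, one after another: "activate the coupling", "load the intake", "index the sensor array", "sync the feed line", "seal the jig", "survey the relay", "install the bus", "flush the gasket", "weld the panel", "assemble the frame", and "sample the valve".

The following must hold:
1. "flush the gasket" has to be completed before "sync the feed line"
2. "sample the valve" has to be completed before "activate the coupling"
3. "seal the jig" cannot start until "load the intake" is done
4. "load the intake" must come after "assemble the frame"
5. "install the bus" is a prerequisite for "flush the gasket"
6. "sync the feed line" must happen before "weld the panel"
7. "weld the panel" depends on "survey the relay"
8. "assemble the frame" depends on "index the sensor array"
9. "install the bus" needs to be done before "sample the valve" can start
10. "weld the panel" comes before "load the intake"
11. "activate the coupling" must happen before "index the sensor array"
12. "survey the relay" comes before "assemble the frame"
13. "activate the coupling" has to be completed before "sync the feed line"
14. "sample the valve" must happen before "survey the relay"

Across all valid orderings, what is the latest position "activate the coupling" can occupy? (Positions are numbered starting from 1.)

5

Following every chain forward from "activate the coupling", the tasks that must come later are "load the intake", "index the sensor array", "sync the feed line", "seal the jig", "weld the panel", "assemble the frame" — 6 of them.
With 6 mandatory successors out of 11 tasks total, the latest slot for "activate the coupling" is 11−6 = 5, and it's reachable by doing all non-successors before "activate the coupling".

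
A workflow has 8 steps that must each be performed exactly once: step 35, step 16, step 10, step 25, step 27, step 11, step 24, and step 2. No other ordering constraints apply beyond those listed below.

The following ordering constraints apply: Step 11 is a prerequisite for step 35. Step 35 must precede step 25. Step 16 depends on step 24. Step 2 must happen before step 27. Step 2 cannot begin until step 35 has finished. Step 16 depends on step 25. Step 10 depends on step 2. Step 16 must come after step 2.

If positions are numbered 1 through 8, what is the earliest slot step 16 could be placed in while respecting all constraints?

6

Every step that must precede step 16 has to come before it. Tracing all chains that end at step 16, those steps are: step 35, step 25, step 11, step 24, step 2 — 5 in total.
With 5 mandatory predecessors, the earliest step 16 can sit is position 5+1 = 6, and placing just those 5 first achieves it.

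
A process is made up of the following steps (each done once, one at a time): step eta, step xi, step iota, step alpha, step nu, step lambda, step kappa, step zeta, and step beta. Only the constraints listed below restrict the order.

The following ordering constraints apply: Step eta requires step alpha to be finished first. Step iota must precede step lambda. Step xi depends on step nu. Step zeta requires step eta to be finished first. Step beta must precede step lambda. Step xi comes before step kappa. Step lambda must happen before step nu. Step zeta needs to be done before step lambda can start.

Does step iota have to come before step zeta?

Nothing in the constraints links step iota and step zeta; they are unordered relative to each other.
So step iota can come before step zeta or after — it is not forced.

No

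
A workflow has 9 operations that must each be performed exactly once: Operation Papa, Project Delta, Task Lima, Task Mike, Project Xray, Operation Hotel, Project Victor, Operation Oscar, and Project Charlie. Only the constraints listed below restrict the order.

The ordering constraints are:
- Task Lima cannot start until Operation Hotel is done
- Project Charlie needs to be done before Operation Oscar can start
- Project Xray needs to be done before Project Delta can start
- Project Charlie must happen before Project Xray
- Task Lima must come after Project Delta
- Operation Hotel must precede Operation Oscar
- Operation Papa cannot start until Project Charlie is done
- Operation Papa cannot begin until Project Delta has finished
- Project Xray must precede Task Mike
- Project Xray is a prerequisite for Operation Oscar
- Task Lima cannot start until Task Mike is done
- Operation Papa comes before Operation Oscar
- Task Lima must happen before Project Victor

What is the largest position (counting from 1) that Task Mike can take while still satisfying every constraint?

The operations that are forced after Task Mike, directly or by a chain of constraints, are Task Lima, Project Victor. That's 2 operations.
So at least 2 operations follow Task Mike, putting Task Mike no later than position 7. That position is achievable by scheduling everything else first.

7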